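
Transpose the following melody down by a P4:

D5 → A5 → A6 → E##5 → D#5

A4 E5 E6 B##4 A#4

D5 to A4
A5 to E5
A6 to E6
E##5 to B##4
D#5 to A#4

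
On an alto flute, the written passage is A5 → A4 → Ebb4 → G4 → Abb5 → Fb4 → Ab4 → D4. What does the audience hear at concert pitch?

Written C4 on the alto flute sounds as G3, a perfect fourth lower; apply that shift to every note.
A5 becomes E5
A4 becomes E4
Ebb4 becomes Bbb3
G4 becomes D4
Abb5 becomes Ebb5
Fb4 becomes Cb4
Ab4 becomes Eb4
D4 becomes A3

E5 E4 Bbb3 D4 Ebb5 Cb4 Eb4 A3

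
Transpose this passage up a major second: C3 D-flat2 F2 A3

C3 becomes D3
Db2 becomes Eb2
F2 becomes G2
A3 becomes B3

D3 Eb2 G2 B3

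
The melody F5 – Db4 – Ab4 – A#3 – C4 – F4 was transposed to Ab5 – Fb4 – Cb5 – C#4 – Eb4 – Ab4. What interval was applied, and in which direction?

up a minor third

Take the first pair: F5 → Ab5. F to A spans 3 letter names, so the interval is some kind of third.
F5 to Ab5 is 3 semitones, which makes it a minor third; the second version is higher, so the direction is up.
Checking another pair — F4 → Ab4 — gives the same interval.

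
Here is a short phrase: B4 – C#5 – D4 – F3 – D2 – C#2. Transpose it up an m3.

B4 -> D5
C#5 -> E5
D4 -> F4
F3 -> Ab3
D2 -> F2
C#2 -> E2

D5 E5 F4 Ab3 F2 E2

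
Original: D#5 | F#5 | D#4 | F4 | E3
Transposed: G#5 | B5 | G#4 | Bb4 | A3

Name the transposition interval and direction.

Take the first pair: D#5 → G#5. D to G spans 4 letter names, so the interval is some kind of fourth.
D#5 to G#5 is 5 semitones, which makes it a perfect fourth; the second version is higher, so the direction is up.
Checking another pair — E3 → A3 — gives the same interval.

up a perfect fourth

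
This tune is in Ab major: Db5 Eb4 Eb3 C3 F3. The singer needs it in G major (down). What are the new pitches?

C5 D4 D3 B2 E3

Ab major to G major down is a minor second, so every note moves down by that interval.
Db5 → C5
Eb4 → D4
Eb3 → D3
C3 → B2
F3 → E3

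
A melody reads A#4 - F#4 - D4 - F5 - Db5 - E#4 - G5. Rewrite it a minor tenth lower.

A#4 becomes F##3
F#4 becomes D#3
D4 becomes B2
F5 becomes D4
Db5 becomes Bb3
E#4 becomes C##3
G5 becomes E4

F##3 D#3 B2 D4 Bb3 C##3 E4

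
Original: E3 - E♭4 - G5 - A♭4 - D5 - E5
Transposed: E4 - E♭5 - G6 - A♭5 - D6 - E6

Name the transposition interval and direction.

up a perfect octave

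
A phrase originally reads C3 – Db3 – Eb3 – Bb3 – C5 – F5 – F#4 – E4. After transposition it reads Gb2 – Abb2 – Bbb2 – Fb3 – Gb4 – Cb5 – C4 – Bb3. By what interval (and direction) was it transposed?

down an augmented fourth

Take the first pair: C3 → Gb2. C to G spans 4 letter names, so the interval is some kind of fourth.
Gb2 to C3 is 6 semitones, which makes it an augmented fourth; the second version is lower, so the direction is down.
Checking another pair — E4 → Bb3 — gives the same interval.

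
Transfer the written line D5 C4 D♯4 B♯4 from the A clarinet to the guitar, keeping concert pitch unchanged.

First find concert pitch: the A clarinet sounds a minor third below written, so D5 C4 D♯4 B♯4 sounds B4 A3 B#3 G##4.
Then write for guitar: it sounds a perfect octave below written, so the part must be a perfect octave above concert.
B4 → B5
A3 → A4
B#3 → B#4
G##4 → G##5

B5 A4 B#4 G##5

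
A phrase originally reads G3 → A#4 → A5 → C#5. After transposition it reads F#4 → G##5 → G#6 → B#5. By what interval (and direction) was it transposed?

up a major seventh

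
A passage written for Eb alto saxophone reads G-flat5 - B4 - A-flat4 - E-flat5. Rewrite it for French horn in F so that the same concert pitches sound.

Fb5 A4 Gb4 Db5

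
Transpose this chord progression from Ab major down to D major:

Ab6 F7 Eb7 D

D6 B7 A7 G#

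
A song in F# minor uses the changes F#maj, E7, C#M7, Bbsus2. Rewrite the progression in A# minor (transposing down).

F# minor down to A# minor is a minor sixth; each chord root moves by that interval while the quality stays the same.
F#maj: root F# down a minor sixth → A#, giving A#maj.
E7: root E down a minor sixth → G#, giving G#7.
C#M7: root C# down a minor sixth → E#, giving E#M7.
Bbsus2: root Bb down a minor sixth → D, giving Dsus2.

A#maj G#7 E#M7 Dsus2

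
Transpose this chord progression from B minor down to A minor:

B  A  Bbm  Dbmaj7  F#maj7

B minor down to A minor is a major second; each chord root moves by that interval while the quality stays the same.
B: root B down a major second → A, giving A.
A: root A down a major second → G, giving G.
Bbm: root Bb down a major second → Ab, giving Abm.
Dbmaj7: root Db down a major second → Cb, giving Cbmaj7.
F#maj7: root F# down a major second → E, giving Emaj7.

A G Abm Cbmaj7 Emaj7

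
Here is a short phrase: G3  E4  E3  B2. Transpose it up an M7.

G3: a seventh up reaches F, and 11 semitones makes it F#4.
E4: a seventh up reaches D, and 11 semitones makes it D#5.
E3: a seventh up reaches D, and 11 semitones makes it D#4.
B2 up a major seventh is A#3.

F#4 D#5 D#4 A#3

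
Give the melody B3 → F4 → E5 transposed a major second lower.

B3: a second down reaches A, and 2 semitones makes it A3.
F4 down a major second is Eb4.
E5: a second down reaches D, and 2 semitones makes it D5.

A3 Eb4 D5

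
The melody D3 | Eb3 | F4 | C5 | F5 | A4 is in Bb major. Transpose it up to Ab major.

From Bb up to Ab is a minor seventh; apply that to each pitch.
D3 gives C4
Eb3 gives Db4
F4 gives Eb5
C5 gives Bb5
F5 gives Eb6
A4 gives G5

C4 Db4 Eb5 Bb5 Eb6 G5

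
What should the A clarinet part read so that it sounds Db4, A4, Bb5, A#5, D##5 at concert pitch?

Written C4 sounds as A3 on the A clarinet, so concert pitches are written a minor third up.
Db4 -> Fb4
A4 -> C5
Bb5 -> Db6
A#5 -> C#6
D##5 -> F##5

Fb4 C5 Db6 C#6 F##5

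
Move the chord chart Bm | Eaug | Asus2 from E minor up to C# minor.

G#m C#aug F#sus2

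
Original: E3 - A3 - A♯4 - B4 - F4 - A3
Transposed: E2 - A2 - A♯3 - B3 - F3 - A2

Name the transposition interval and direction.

From E3 to E2 is 8 letter names — an octave of some quality.
E2 to E3 is 12 semitones, which makes it a perfect octave; the second version is lower, so the direction is down.
Checking another pair — A3 → A2 — gives the same interval.

down a perfect octave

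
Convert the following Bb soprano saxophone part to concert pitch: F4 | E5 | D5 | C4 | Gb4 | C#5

Written C4 on the Bb soprano saxophone sounds as Bb3, a major second lower; apply that shift to every note.
F4 -> Eb4
E5 -> D5
D5 -> C5
C4 -> Bb3
Gb4 -> Fb4
C#5 -> B4

Eb4 D5 C5 Bb3 Fb4 B4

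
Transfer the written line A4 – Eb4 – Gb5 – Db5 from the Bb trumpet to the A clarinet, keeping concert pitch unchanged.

Bb4 Fb4 Abb5 Ebb5

First find concert pitch: the Bb trumpet sounds a major second below written, so A4 Eb4 Gb5 Db5 sounds G4 Db4 Fb5 Cb5.
Then write for A clarinet: it sounds a minor third below written, so the part must be a minor third above concert.
G4 → Bb4
Db4 → Fb4
Fb5 → Abb5
Cb5 → Ebb5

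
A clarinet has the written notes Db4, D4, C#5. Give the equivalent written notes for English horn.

First find concert pitch: the A clarinet sounds a minor third below written, so Db4 D4 C#5 sounds Bb3 B3 A#4.
Then write for English horn: it sounds a perfect fifth below written, so the part must be a perfect fifth above concert.
Bb3 → F4
B3 → F#4
A#4 → E#5

F4 F#4 E#5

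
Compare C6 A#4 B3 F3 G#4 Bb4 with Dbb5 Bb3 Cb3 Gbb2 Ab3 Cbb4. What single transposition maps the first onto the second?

down an augmented seventh

Take the first pair: C6 → Dbb5. C to D spans 7 letter names, so the interval is some kind of seventh.
Dbb5 to C6 is 12 semitones, which makes it an augmented seventh; the second version is lower, so the direction is down.
Checking another pair — Bb4 → Cbb4 — gives the same interval.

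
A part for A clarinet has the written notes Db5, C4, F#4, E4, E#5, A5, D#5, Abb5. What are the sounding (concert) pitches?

Bb4 A3 D#4 C#4 C##5 F#5 B#4 Fb5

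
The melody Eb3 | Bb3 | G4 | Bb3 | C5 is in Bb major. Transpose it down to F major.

Bb2 F3 D4 F3 G4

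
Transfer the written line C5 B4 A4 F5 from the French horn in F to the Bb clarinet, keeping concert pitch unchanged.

First find concert pitch: the French horn in F sounds a perfect fifth below written, so C5 B4 A4 F5 sounds F4 E4 D4 Bb4.
Then write for Bb clarinet: it sounds a major second below written, so the part must be a major second above concert.
F4 → G4
E4 → F#4
D4 → E4
Bb4 → C5

G4 F#4 E4 C5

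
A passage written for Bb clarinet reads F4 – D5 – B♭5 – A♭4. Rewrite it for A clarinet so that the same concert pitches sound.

First find concert pitch: the Bb clarinet sounds a major second below written, so F4 D5 B♭5 A♭4 sounds Eb4 C5 Ab5 Gb4.
Then write for A clarinet: it sounds a minor third below written, so the part must be a minor third above concert.
Eb4 → Gb4
C5 → Eb5
Ab5 → Cb6
Gb4 → Bbb4

Gb4 Eb5 Cb6 Bbb4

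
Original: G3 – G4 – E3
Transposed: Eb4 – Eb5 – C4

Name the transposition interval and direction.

From G3 to Eb4 is 6 letter names — a sixth of some quality.
G3 to Eb4 is 8 semitones, which makes it a minor sixth; the second version is higher, so the direction is up.
Checking another pair — E3 → C4 — gives the same interval.

up a minor sixth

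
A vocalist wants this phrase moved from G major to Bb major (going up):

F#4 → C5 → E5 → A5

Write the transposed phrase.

A4 Eb5 G5 C6

From G up to Bb is a minor third; apply that to each pitch.
F#4 -> A4
C5 -> Eb5
E5 -> G5
A5 -> C6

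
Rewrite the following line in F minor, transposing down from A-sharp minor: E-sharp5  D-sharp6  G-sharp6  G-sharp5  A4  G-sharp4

C5 Bb5 Eb6 Eb5 Fb4 Eb4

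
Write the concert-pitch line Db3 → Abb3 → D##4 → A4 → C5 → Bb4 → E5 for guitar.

Db4 Abb4 D##5 A5 C6 Bb5 E6

The guitar sounds a perfect octave below written, so the written part must be a perfect octave above concert — transpose each note up.
Db3 to Db4
Abb3 to Abb4
D##4 to D##5
A4 to A5
C5 to C6
Bb4 to Bb5
E5 to E6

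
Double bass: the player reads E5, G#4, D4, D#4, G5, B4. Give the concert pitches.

Written C4 on the double bass sounds as C3, a perfect octave lower; apply that shift to every note.
E5 to E4
G#4 to G#3
D4 to D3
D#4 to D#3
G5 to G4
B4 to B3

E4 G#3 D3 D#3 G4 B3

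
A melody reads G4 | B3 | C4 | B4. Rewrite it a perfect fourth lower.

D4 F#3 G3 F#4

A perfect fourth down from G4 gives D4.
B3 down a perfect fourth is F#3.
A perfect fourth down from C4 gives G3.
A perfect fourth down from B4 gives F#4.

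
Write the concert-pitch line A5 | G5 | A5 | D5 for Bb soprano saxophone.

B5 A5 B5 E5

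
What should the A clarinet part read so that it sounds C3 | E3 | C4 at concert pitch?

Eb3 G3 Eb4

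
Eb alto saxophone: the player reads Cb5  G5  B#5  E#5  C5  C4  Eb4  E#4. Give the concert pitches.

The Eb alto saxophone sounds a major sixth below written, so transpose each written note down a major sixth.
Cb5 gives Ebb4
G5 gives Bb4
B#5 gives D#5
E#5 gives G#4
C5 gives Eb4
C4 gives Eb3
Eb4 gives Gb3
E#4 gives G#3

Ebb4 Bb4 D#5 G#4 Eb4 Eb3 Gb3 G#3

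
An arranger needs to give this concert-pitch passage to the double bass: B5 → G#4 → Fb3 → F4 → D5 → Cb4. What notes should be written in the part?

Written C4 sounds as C3 on the double bass, so concert pitches are written a perfect octave up.
B5 becomes B6
G#4 becomes G#5
Fb3 becomes Fb4
F4 becomes F5
D5 becomes D6
Cb4 becomes Cb5

B6 G#5 Fb4 F5 D6 Cb5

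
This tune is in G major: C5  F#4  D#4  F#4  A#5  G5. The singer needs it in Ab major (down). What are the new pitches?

Db4 G3 E3 G3 B4 Ab4

From G down to Ab is a major seventh; apply that to each pitch.
C5 gives Db4
F#4 gives G3
D#4 gives E3
F#4 gives G3
A#5 gives B4
G5 gives Ab4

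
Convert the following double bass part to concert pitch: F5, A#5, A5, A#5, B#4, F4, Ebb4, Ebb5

F4 A#4 A4 A#4 B#3 F3 Ebb3 Ebb4

The double bass sounds a perfect octave below written, so transpose each written note down a perfect octave.
F5 to F4
A#5 to A#4
A5 to A4
A#5 to A#4
B#4 to B#3
F4 to F3
Ebb4 to Ebb3
Ebb5 to Ebb4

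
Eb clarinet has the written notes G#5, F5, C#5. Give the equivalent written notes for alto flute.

First find concert pitch: the Eb clarinet sounds a minor third above written, so G#5 F5 C#5 sounds B5 Ab5 E5.
Then write for alto flute: it sounds a perfect fourth below written, so the part must be a perfect fourth above concert.
B5 → E6
Ab5 → Db6
E5 → A5

E6 Db6 A5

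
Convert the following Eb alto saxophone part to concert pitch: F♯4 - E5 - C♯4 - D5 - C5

The Eb alto saxophone sounds a major sixth below written, so transpose each written note down a major sixth.
F#4 -> A3
E5 -> G4
C#4 -> E3
D5 -> F4
C5 -> Eb4

A3 G4 E3 F4 Eb4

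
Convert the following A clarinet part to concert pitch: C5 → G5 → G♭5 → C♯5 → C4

A4 E5 Eb5 A#4 A3

Written C4 on the A clarinet sounds as A3, a minor third lower; apply that shift to every note.
C5 -> A4
G5 -> E5
Gb5 -> Eb5
C#5 -> A#4
C4 -> A3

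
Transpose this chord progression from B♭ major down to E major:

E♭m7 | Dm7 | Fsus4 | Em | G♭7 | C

Am7 G#m7 Bsus4 A#m C7 F#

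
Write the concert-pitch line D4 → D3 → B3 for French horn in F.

A4 A3 F#4

The French horn in F sounds a perfect fifth below written, so the written part must be a perfect fifth above concert — transpose each note up.
D4 -> A4
D3 -> A3
B3 -> F#4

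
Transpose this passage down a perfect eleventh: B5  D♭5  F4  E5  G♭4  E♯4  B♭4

F#4 Ab3 C3 B3 Db3 B#2 F3

B5: an eleventh down reaches F, and 17 semitones makes it F#4.
A perfect eleventh down from Db5 gives Ab3.
A perfect eleventh down from F4 gives C3.
A perfect eleventh down from E5 gives B3.
A perfect eleventh down from Gb4 gives Db3.
A perfect eleventh down from E#4 gives B#2.
Bb4 down a perfect eleventh is F3.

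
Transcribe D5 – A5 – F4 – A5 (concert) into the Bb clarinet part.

The Bb clarinet sounds a major second below written, so the written part must be a major second above concert — transpose each note up.
D5 -> E5
A5 -> B5
F4 -> G4
A5 -> B5

E5 B5 G4 B5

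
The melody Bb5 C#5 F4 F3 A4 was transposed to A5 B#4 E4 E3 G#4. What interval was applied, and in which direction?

From Bb5 to A5 is 2 letter names — a second of some quality.
A5 to Bb5 is 1 semitone, which makes it a minor second; the second version is lower, so the direction is down.
Checking another pair — A4 → G#4 — gives the same interval.

down a minor second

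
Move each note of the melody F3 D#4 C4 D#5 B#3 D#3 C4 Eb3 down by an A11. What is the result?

Cb2 A2 Gb2 A3 F#2 A1 Gb2 Bbb1

F3 down an augmented eleventh is Cb2.
D#4 down an augmented eleventh is A2.
An augmented eleventh down from C4 gives Gb2.
D#5: an eleventh down reaches A, and 18 semitones makes it A3.
An augmented eleventh down from B#3 gives F#2.
An augmented eleventh down from D#3 gives A1.
C4 down an augmented eleventh is Gb2.
An augmented eleventh down from Eb3 gives Bbb1.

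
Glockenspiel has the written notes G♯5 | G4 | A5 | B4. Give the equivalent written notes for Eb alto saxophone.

First find concert pitch: the glockenspiel sounds a perfect fifteenth above written, so G♯5 G4 A5 B4 sounds G#7 G6 A7 B6.
Then write for Eb alto saxophone: it sounds a major sixth below written, so the part must be a major sixth above concert.
G#7 → E#8
G6 → E7
A7 → F#8
B6 → G#7

E#8 E7 F#8 G#7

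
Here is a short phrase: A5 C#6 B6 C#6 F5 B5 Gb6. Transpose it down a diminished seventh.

B#4 D##5 C##6 D##5 G#4 C##5 A5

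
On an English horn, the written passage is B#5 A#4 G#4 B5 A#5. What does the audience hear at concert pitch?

The English horn sounds a perfect fifth below written, so transpose each written note down a perfect fifth.
B#5 -> E#5
A#4 -> D#4
G#4 -> C#4
B5 -> E5
A#5 -> D#5

E#5 D#4 C#4 E5 D#5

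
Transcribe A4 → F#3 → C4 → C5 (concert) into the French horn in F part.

E5 C#4 G4 G5

The French horn in F sounds a perfect fifth below written, so the written part must be a perfect fifth above concert — transpose each note up.
A4 becomes E5
F#3 becomes C#4
C4 becomes G4
C5 becomes G5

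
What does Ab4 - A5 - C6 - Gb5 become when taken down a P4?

Eb4 E5 G5 Db5

Ab4 gives Eb4
A5 gives E5
C6 gives G5
Gb5 gives Db5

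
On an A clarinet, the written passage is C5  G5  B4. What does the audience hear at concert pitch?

A4 E5 G#4

Written C4 on the A clarinet sounds as A3, a minor third lower; apply that shift to every note.
C5 gives A4
G5 gives E5
B4 gives G#4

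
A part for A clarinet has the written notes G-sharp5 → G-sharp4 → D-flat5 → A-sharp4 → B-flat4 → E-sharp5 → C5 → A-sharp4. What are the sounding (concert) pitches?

E#5 E#4 Bb4 F##4 G4 C##5 A4 F##4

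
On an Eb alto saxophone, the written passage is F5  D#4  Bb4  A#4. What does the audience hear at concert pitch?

The Eb alto saxophone sounds a major sixth below written, so transpose each written note down a major sixth.
F5 → Ab4
D#4 → F#3
Bb4 → Db4
A#4 → C#4

Ab4 F#3 Db4 C#4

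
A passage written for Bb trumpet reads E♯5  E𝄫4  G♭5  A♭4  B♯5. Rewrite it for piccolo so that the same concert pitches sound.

First find concert pitch: the Bb trumpet sounds a major second below written, so E♯5 E𝄫4 G♭5 A♭4 B♯5 sounds D#5 Dbb4 Fb5 Gb4 A#5.
Then write for piccolo: it sounds a perfect octave above written, so the part must be a perfect octave below concert.
D#5 → D#4
Dbb4 → Dbb3
Fb5 → Fb4
Gb4 → Gb3
A#5 → A#4

D#4 Dbb3 Fb4 Gb3 A#4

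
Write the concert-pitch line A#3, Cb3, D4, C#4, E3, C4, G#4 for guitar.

A#4 Cb4 D5 C#5 E4 C5 G#5

Written C4 sounds as C3 on the guitar, so concert pitches are written a perfect octave up.
A#3 to A#4
Cb3 to Cb4
D4 to D5
C#4 to C#5
E3 to E4
C4 to C5
G#4 to G#5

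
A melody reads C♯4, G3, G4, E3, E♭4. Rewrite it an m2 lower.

B#3 F#3 F#4 D#3 D4

C#4 to B#3
G3 to F#3
G4 to F#4
E3 to D#3
Eb4 to D4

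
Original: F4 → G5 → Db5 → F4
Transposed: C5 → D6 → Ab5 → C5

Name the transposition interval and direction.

From F4 to C5 is 5 letter names — a fifth of some quality.
F4 to C5 is 7 semitones, which makes it a perfect fifth; the second version is higher, so the direction is up.
Checking another pair — F4 → C5 — gives the same interval.

up a perfect fifth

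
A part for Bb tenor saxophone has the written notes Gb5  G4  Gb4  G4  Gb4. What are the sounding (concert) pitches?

Fb4 F3 Fb3 F3 Fb3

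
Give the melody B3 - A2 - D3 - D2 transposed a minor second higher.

B3 -> C4
A2 -> Bb2
D3 -> Eb3
D2 -> Eb2

C4 Bb2 Eb3 Eb2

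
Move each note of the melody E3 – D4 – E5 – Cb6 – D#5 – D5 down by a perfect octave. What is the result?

E2 D3 E4 Cb5 D#4 D4

E3: an octave down reaches E, and 12 semitones makes it E2.
D4: an octave down reaches D, and 12 semitones makes it D3.
E5: an octave down reaches E, and 12 semitones makes it E4.
Cb6: an octave down reaches C, and 12 semitones makes it Cb5.
A perfect octave down from D#5 gives D#4.
A perfect octave down from D5 gives D4.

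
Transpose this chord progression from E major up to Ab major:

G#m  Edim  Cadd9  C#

Cm Abdim Fbadd9 F

E major up to Ab major is a diminished fourth; each chord root moves by that interval while the quality stays the same.
G#m: root G# up a diminished fourth → C, giving Cm.
Edim: root E up a diminished fourth → Ab, giving Abdim.
Cadd9: root C up a diminished fourth → Fb, giving Fbadd9.
C#: root C# up a diminished fourth → F, giving F.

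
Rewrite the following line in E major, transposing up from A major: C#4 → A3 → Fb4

From A up to E is a perfect fifth; apply that to each pitch.
C#4 to G#4
A3 to E4
Fb4 to Cb5

G#4 E4 Cb5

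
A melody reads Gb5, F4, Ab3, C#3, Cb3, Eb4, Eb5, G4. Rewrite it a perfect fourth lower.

Db5 C4 Eb3 G#2 Gb2 Bb3 Bb4 D4

Gb5 gives Db5
F4 gives C4
Ab3 gives Eb3
C#3 gives G#2
Cb3 gives Gb2
Eb4 gives Bb3
Eb5 gives Bb4
G4 gives D4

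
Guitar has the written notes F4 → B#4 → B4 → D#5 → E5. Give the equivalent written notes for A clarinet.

Ab3 D#4 D4 F#4 G4

First find concert pitch: the guitar sounds a perfect octave below written, so F4 B#4 B4 D#5 E5 sounds F3 B#3 B3 D#4 E4.
Then write for A clarinet: it sounds a minor third below written, so the part must be a minor third above concert.
F3 → Ab3
B#3 → D#4
B3 → D4
D#4 → F#4
E4 → G4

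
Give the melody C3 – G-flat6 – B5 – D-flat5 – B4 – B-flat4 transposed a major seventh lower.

Db2 Abb5 C5 Ebb4 C4 Cb4

C3: a seventh down reaches D, and 11 semitones makes it Db2.
Gb6: a seventh down reaches A, and 11 semitones makes it Abb5.
A major seventh down from B5 gives C5.
A major seventh down from Db5 gives Ebb4.
A major seventh down from B4 gives C4.
Bb4: a seventh down reaches C, and 11 semitones makes it Cb4.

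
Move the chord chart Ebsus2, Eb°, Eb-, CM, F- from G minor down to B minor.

Gsus2 G° G- EM A-

G minor down to B minor is a minor sixth; each chord root moves by that interval while the quality stays the same.
Ebsus2: root Eb down a minor sixth → G, giving Gsus2.
Eb°: root Eb down a minor sixth → G, giving G°.
Eb-: root Eb down a minor sixth → G, giving G-.
CM: root C down a minor sixth → E, giving EM.
F-: root F down a minor sixth → A, giving A-.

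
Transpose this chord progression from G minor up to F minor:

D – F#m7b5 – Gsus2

C Em7b5 Fsus2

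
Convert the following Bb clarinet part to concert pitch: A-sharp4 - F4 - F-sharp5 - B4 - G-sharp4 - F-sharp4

G#4 Eb4 E5 A4 F#4 E4

The Bb clarinet sounds a major second below written, so transpose each written note down a major second.
A#4 → G#4
F4 → Eb4
F#5 → E5
B4 → A4
G#4 → F#4
F#4 → E4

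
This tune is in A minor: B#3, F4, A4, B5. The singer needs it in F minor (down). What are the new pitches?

G#3 Db4 F4 G5

A minor to F minor down is a major third, so every note moves down by that interval.
B#3 to G#3
F4 to Db4
A4 to F4
B5 to G5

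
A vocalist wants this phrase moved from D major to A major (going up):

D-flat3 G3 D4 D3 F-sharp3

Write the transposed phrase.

Ab3 D4 A4 A3 C#4

From D up to A is a perfect fifth; apply that to each pitch.
Db3 gives Ab3
G3 gives D4
D4 gives A4
D3 gives A3
F#3 gives C#4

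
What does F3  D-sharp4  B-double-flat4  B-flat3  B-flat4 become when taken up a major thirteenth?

F3 to D5
D#4 to B#5
Bbb4 to Gb6
Bb3 to G5
Bb4 to G6

D5 B#5 Gb6 G5 G6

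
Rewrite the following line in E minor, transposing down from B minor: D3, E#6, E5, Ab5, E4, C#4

G2 A#5 A4 Db5 A3 F#3

From B down to E is a perfect fifth; apply that to each pitch.
D3 becomes G2
E#6 becomes A#5
E5 becomes A4
Ab5 becomes Db5
E4 becomes A3
C#4 becomes F#3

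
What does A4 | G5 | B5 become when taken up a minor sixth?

F5 Eb6 G6

A4 → F5
G5 → Eb6
B5 → G6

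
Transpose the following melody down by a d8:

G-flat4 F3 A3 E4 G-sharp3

G3 F#2 A#2 E#3 G##2

Gb4 -> G3
F3 -> F#2
A3 -> A#2
E4 -> E#3
G#3 -> G##2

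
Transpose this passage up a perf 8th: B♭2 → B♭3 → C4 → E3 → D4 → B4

Bb2 to Bb3
Bb3 to Bb4
C4 to C5
E3 to E4
D4 to D5
B4 to B5

Bb3 Bb4 C5 E4 D5 B5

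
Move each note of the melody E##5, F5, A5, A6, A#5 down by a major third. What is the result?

C##5 Db5 F5 F6 F#5

E##5 becomes C##5
F5 becomes Db5
A5 becomes F5
A6 becomes F6
A#5 becomes F#5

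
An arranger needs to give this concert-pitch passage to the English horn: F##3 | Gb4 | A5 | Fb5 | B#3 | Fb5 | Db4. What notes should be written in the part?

C##4 Db5 E6 Cb6 F##4 Cb6 Ab4

Written C4 sounds as F3 on the English horn, so concert pitches are written a perfect fifth up.
F##3 gives C##4
Gb4 gives Db5
A5 gives E6
Fb5 gives Cb6
B#3 gives F##4
Fb5 gives Cb6
Db4 gives Ab4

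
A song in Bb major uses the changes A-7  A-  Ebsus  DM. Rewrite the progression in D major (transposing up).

Bb major up to D major is a major third; each chord root moves by that interval while the quality stays the same.
A-7: root A up a major third → C#, giving C#-7.
A-: root A up a major third → C#, giving C#-.
Ebsus: root Eb up a major third → G, giving Gsus.
DM: root D up a major third → F#, giving F#M.

C#-7 C#- Gsus F#M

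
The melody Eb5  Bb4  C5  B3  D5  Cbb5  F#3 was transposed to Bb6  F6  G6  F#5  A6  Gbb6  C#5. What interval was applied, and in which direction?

up a perfect twelfth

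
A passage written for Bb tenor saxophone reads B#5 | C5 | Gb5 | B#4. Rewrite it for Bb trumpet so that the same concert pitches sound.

B#4 C4 Gb4 B#3

First find concert pitch: the Bb tenor saxophone sounds a major ninth below written, so B#5 C5 Gb5 B#4 sounds A#4 Bb3 Fb4 A#3.
Then write for Bb trumpet: it sounds a major second below written, so the part must be a major second above concert.
A#4 → B#4
Bb3 → C4
Fb4 → Gb4
A#3 → B#3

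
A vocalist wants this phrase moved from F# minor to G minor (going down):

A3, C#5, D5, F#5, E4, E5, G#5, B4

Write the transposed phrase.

Bb2 D4 Eb4 G4 F3 F4 A4 C4

F# minor to G minor down is a major seventh, so every note moves down by that interval.
A3 → Bb2
C#5 → D4
D5 → Eb4
F#5 → G4
E4 → F3
E5 → F4
G#5 → A4
B4 → C4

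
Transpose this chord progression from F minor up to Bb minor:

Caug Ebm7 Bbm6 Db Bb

Faug Abm7 Ebm6 Gb Eb

F minor up to Bb minor is a perfect fourth; each chord root moves by that interval while the quality stays the same.
Caug: root C up a perfect fourth → F, giving Faug.
Ebm7: root Eb up a perfect fourth → Ab, giving Abm7.
Bbm6: root Bb up a perfect fourth → Eb, giving Ebm6.
Db: root Db up a perfect fourth → Gb, giving Gb.
Bb: root Bb up a perfect fourth → Eb, giving Eb.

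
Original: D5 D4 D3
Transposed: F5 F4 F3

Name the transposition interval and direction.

up a minor third

From D5 to F5 is 3 letter names — a third of some quality.
D5 to F5 is 3 semitones, which makes it a minor third; the second version is higher, so the direction is up.
Checking another pair — D3 → F3 — gives the same interval.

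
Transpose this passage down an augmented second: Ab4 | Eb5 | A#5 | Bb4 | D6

Gbb4 Dbb5 G5 Abb4 Cb6

Ab4 down an augmented second is Gbb4.
Eb5: a second down reaches D, and 3 semitones makes it Dbb5.
An augmented second down from A#5 gives G5.
An augmented second down from Bb4 gives Abb4.
D6 down an augmented second is Cb6.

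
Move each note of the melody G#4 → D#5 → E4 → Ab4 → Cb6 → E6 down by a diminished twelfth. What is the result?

C##3 G##3 A#2 D3 F4 A#4

G#4 becomes C##3
D#5 becomes G##3
E4 becomes A#2
Ab4 becomes D3
Cb6 becomes F4
E6 becomes A#4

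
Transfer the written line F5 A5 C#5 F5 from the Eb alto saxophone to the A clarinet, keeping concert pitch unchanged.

Cb5 Eb5 G4 Cb5

First find concert pitch: the Eb alto saxophone sounds a major sixth below written, so F5 A5 C#5 F5 sounds Ab4 C5 E4 Ab4.
Then write for A clarinet: it sounds a minor third below written, so the part must be a minor third above concert.
Ab4 → Cb5
C5 → Eb5
E4 → G4
Ab4 → Cb5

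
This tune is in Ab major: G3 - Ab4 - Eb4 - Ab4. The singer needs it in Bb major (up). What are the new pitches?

From Ab up to Bb is a major second; apply that to each pitch.
G3 -> A3
Ab4 -> Bb4
Eb4 -> F4
Ab4 -> Bb4

A3 Bb4 F4 Bb4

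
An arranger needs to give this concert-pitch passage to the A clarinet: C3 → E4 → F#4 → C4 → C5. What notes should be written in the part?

The A clarinet sounds a minor third below written, so the written part must be a minor third above concert — transpose each note up.
C3 to Eb3
E4 to G4
F#4 to A4
C4 to Eb4
C5 to Eb5

Eb3 G4 A4 Eb4 Eb5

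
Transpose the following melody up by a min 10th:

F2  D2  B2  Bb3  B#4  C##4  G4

F2 up a minor tenth is Ab3.
D2 up a minor tenth is F3.
B2: a tenth up reaches D, and 15 semitones makes it D4.
Bb3: a tenth up reaches D, and 15 semitones makes it Db5.
A minor tenth up from B#4 gives D#6.
C##4: a tenth up reaches E, and 15 semitones makes it E#5.
G4 up a minor tenth is Bb5.

Ab3 F3 D4 Db5 D#6 E#5 Bb5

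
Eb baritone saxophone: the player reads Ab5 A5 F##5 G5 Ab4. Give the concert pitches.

Cb4 C4 A#3 Bb3 Cb3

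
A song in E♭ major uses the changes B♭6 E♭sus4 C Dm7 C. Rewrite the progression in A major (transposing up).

E6 Asus4 F# G#m7 F#

E♭ major up to A major is an augmented fourth; each chord root moves by that interval while the quality stays the same.
B♭6: root B♭ up an augmented fourth → E, giving E6.
E♭sus4: root E♭ up an augmented fourth → A, giving Asus4.
C: root C up an augmented fourth → F#, giving F#.
Dm7: root D up an augmented fourth → G#, giving G#m7.
C: root C up an augmented fourth → F#, giving F#.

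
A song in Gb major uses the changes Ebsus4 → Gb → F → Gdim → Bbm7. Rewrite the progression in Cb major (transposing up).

Absus4 Cb Bb Cdim Ebm7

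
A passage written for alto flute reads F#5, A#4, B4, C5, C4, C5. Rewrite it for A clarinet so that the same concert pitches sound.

E5 G#4 A4 Bb4 Bb3 Bb4

First find concert pitch: the alto flute sounds a perfect fourth below written, so F#5 A#4 B4 C5 C4 C5 sounds C#5 E#4 F#4 G4 G3 G4.
Then write for A clarinet: it sounds a minor third below written, so the part must be a minor third above concert.
C#5 → E5
E#4 → G#4
F#4 → A4
G4 → Bb4
G3 → Bb3
G4 → Bb4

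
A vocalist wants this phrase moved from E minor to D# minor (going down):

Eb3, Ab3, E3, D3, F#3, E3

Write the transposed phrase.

E minor to D# minor down is a minor second, so every note moves down by that interval.
Eb3 to D3
Ab3 to G3
E3 to D#3
D3 to C#3
F#3 to E#3
E3 to D#3

D3 G3 D#3 C#3 E#3 D#3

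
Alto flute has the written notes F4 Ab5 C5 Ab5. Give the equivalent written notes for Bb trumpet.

D4 F5 A4 F5

First find concert pitch: the alto flute sounds a perfect fourth below written, so F4 Ab5 C5 Ab5 sounds C4 Eb5 G4 Eb5.
Then write for Bb trumpet: it sounds a major second below written, so the part must be a major second above concert.
C4 → D4
Eb5 → F5
G4 → A4
Eb5 → F5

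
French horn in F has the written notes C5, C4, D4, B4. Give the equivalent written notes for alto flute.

Bb4 Bb3 C4 A4

First find concert pitch: the French horn in F sounds a perfect fifth below written, so C5 C4 D4 B4 sounds F4 F3 G3 E4.
Then write for alto flute: it sounds a perfect fourth below written, so the part must be a perfect fourth above concert.
F4 → Bb4
F3 → Bb3
G3 → C4
E4 → A4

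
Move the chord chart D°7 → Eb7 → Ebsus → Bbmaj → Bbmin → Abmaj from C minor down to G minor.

A°7 Bb7 Bbsus Fmaj Fmin Ebmaj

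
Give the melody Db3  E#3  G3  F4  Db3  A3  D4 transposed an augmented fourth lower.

Db3 down an augmented fourth is Abb2.
E#3 down an augmented fourth is B2.
An augmented fourth down from G3 gives Db3.
An augmented fourth down from F4 gives Cb4.
An augmented fourth down from Db3 gives Abb2.
A3: a fourth down reaches E, and 6 semitones makes it Eb3.
An augmented fourth down from D4 gives Ab3.

Abb2 B2 Db3 Cb4 Abb2 Eb3 Ab3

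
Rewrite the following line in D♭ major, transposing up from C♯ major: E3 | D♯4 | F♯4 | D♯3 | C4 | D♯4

From C♯ up to D♭ is a diminished second; apply that to each pitch.
E3 to Fb3
D#4 to Eb4
F#4 to Gb4
D#3 to Eb3
C4 to Dbb4
D#4 to Eb4

Fb3 Eb4 Gb4 Eb3 Dbb4 Eb4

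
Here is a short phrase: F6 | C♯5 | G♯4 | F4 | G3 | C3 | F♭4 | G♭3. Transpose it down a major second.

F6: a second down reaches E, and 2 semitones makes it Eb6.
C#5 down a major second is B4.
A major second down from G#4 gives F#4.
A major second down from F4 gives Eb4.
A major second down from G3 gives F3.
C3: a second down reaches B, and 2 semitones makes it Bb2.
A major second down from Fb4 gives Ebb4.
Gb3: a second down reaches F, and 2 semitones makes it Fb3.

Eb6 B4 F#4 Eb4 F3 Bb2 Ebb4 Fb3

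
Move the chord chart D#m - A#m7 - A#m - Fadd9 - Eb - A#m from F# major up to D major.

Bm F#m7 F#m Dbadd9 Cb F#m

F# major up to D major is a minor sixth; each chord root moves by that interval while the quality stays the same.
D#m: root D# up a minor sixth → B, giving Bm.
A#m7: root A# up a minor sixth → F#, giving F#m7.
A#m: root A# up a minor sixth → F#, giving F#m.
Fadd9: root F up a minor sixth → Db, giving Dbadd9.
Eb: root Eb up a minor sixth → Cb, giving Cb.
A#m: root A# up a minor sixth → F#, giving F#m.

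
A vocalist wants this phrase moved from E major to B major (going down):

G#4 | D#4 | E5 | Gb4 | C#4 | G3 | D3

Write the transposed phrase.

From E down to B is a perfect fourth; apply that to each pitch.
G#4 gives D#4
D#4 gives A#3
E5 gives B4
Gb4 gives Db4
C#4 gives G#3
G3 gives D3
D3 gives A2

D#4 A#3 B4 Db4 G#3 D3 A2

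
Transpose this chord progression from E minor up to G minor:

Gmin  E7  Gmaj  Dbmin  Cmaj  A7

Bbmin G7 Bbmaj Fbmin Ebmaj C7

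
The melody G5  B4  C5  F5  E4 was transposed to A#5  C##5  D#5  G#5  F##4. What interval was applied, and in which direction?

up an augmented second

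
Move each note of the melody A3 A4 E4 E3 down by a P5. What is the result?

A3 down a perfect fifth is D3.
A4 down a perfect fifth is D4.
E4 down a perfect fifth is A3.
A perfect fifth down from E3 gives A2.

D3 D4 A3 A2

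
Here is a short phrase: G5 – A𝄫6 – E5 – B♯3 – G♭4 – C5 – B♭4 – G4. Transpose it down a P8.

G5: an octave down reaches G, and 12 semitones makes it G4.
A perfect octave down from Abb6 gives Abb5.
E5: an octave down reaches E, and 12 semitones makes it E4.
A perfect octave down from B#3 gives B#2.
Gb4 down a perfect octave is Gb3.
C5 down a perfect octave is C4.
A perfect octave down from Bb4 gives Bb3.
A perfect octave down from G4 gives G3.

G4 Abb5 E4 B#2 Gb3 C4 Bb3 G3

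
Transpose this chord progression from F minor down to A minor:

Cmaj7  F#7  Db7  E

F minor down to A minor is a minor sixth; each chord root moves by that interval while the quality stays the same.
Cmaj7: root C down a minor sixth → E, giving Emaj7.
F#7: root F# down a minor sixth → A#, giving A#7.
Db7: root Db down a minor sixth → F, giving F7.
E: root E down a minor sixth → G#, giving G#.

Emaj7 A#7 F7 G#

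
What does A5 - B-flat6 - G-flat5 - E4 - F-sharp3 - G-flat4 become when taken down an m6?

C#5 D6 Bb4 G#3 A#2 Bb3

A minor sixth down from A5 gives C#5.
Bb6: a sixth down reaches D, and 8 semitones makes it D6.
Gb5: a sixth down reaches B, and 8 semitones makes it Bb4.
E4: a sixth down reaches G, and 8 semitones makes it G#3.
F#3: a sixth down reaches A, and 8 semitones makes it A#2.
Gb4: a sixth down reaches B, and 8 semitones makes it Bb3.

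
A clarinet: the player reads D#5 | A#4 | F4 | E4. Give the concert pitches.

B#4 F##4 D4 C#4

The A clarinet sounds a minor third below written, so transpose each written note down a minor third.
D#5 gives B#4
A#4 gives F##4
F4 gives D4
E4 gives C#4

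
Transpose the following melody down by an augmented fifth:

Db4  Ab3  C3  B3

Gbb3 Dbb3 Fb2 Eb3

Db4: a fifth down reaches G, and 8 semitones makes it Gbb3.
Ab3 down an augmented fifth is Dbb3.
An augmented fifth down from C3 gives Fb2.
B3 down an augmented fifth is Eb3.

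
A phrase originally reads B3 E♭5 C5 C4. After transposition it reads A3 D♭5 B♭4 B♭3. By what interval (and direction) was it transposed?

down a major second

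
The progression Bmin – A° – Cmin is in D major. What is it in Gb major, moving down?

D major down to Gb major is an augmented fifth; each chord root moves by that interval while the quality stays the same.
Bmin: root B down an augmented fifth → Eb, giving Ebmin.
A°: root A down an augmented fifth → Db, giving Db°.
Cmin: root C down an augmented fifth → Fb, giving Fbmin.

Ebmin Db° Fbmin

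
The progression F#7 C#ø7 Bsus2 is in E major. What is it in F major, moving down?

G7 Dø7 Csus2

E major down to F major is a major seventh; each chord root moves by that interval while the quality stays the same.
F#7: root F# down a major seventh → G, giving G7.
C#ø7: root C# down a major seventh → D, giving Dø7.
Bsus2: root B down a major seventh → C, giving Csus2.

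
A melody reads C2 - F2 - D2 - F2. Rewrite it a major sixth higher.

A2 D3 B2 D3

C2 up a major sixth is A2.
F2: a sixth up reaches D, and 9 semitones makes it D3.
A major sixth up from D2 gives B2.
F2: a sixth up reaches D, and 9 semitones makes it D3.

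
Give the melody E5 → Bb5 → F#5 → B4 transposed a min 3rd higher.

E5 to G5
Bb5 to Db6
F#5 to A5
B4 to D5

G5 Db6 A5 D5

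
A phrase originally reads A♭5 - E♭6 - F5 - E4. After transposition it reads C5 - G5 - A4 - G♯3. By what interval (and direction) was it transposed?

Take the first pair: Ab5 → C5. A to C spans 6 letter names, so the interval is some kind of sixth.
C5 to Ab5 is 8 semitones, which makes it a minor sixth; the second version is lower, so the direction is down.
Checking another pair — E4 → G#3 — gives the same interval.

down a minor sixth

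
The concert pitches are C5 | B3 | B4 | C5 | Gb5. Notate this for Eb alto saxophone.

Written C4 sounds as Eb3 on the Eb alto saxophone, so concert pitches are written a major sixth up.
C5 becomes A5
B3 becomes G#4
B4 becomes G#5
C5 becomes A5
Gb5 becomes Eb6

A5 G#4 G#5 A5 Eb6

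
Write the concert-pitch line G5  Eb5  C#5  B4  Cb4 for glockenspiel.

G3 Eb3 C#3 B2 Cb2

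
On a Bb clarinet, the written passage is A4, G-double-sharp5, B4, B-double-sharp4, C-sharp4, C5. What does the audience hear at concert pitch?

G4 F##5 A4 A##4 B3 Bb4

Written C4 on the Bb clarinet sounds as Bb3, a major second lower; apply that shift to every note.
A4 becomes G4
G##5 becomes F##5
B4 becomes A4
B##4 becomes A##4
C#4 becomes B3
C5 becomes Bb4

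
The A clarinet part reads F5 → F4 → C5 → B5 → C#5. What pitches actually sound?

The A clarinet sounds a minor third below written, so transpose each written note down a minor third.
F5 -> D5
F4 -> D4
C5 -> A4
B5 -> G#5
C#5 -> A#4

D5 D4 A4 G#5 A#4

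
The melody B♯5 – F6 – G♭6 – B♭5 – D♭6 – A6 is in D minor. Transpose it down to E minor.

C##5 G5 Ab5 C5 Eb5 B5

D minor to E minor down is a minor seventh, so every note moves down by that interval.
B#5 -> C##5
F6 -> G5
Gb6 -> Ab5
Bb5 -> C5
Db6 -> Eb5
A6 -> B5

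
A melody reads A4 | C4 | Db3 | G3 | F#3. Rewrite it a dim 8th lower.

A#3 C#3 D2 G#2 F##2

A diminished octave down from A4 gives A#3.
A diminished octave down from C4 gives C#3.
Db3 down a diminished octave is D2.
G3 down a diminished octave is G#2.
F#3: an octave down reaches F, and 11 semitones makes it F##2.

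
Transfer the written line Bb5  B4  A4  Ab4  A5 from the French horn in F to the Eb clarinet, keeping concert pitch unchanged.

C5 C#4 B3 Bb3 B4

First find concert pitch: the French horn in F sounds a perfect fifth below written, so Bb5 B4 A4 Ab4 A5 sounds Eb5 E4 D4 Db4 D5.
Then write for Eb clarinet: it sounds a minor third above written, so the part must be a minor third below concert.
Eb5 → C5
E4 → C#4
D4 → B3
Db4 → Bb3
D5 → B4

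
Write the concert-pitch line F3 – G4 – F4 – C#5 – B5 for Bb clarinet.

G3 A4 G4 D#5 C#6

Written C4 sounds as Bb3 on the Bb clarinet, so concert pitches are written a major second up.
F3 → G3
G4 → A4
F4 → G4
C#5 → D#5
B5 → C#6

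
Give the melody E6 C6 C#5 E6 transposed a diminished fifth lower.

A#5 F#5 F##4 A#5

A diminished fifth down from E6 gives A#5.
C6 down a diminished fifth is F#5.
C#5 down a diminished fifth is F##4.
A diminished fifth down from E6 gives A#5.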